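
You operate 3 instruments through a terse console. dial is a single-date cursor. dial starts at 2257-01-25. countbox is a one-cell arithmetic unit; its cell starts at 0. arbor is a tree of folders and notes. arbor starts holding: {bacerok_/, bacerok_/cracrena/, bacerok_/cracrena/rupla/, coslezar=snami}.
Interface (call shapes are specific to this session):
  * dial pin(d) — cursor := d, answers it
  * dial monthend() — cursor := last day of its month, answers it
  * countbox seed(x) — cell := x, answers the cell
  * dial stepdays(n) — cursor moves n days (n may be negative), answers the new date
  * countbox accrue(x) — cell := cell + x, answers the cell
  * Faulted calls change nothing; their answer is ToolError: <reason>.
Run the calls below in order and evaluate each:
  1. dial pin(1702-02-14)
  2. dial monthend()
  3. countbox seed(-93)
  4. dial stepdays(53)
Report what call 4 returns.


Answer: 1702-04-22

Derivation:
CALL dial pin[d=1702-02-14]
RET  1702-02-14
CALL dial monthend[]
RET  1702-02-28
CALL countbox seed[x=-93]
RET  -93
CALL dial stepdays[n=53]
RET  1702-04-22


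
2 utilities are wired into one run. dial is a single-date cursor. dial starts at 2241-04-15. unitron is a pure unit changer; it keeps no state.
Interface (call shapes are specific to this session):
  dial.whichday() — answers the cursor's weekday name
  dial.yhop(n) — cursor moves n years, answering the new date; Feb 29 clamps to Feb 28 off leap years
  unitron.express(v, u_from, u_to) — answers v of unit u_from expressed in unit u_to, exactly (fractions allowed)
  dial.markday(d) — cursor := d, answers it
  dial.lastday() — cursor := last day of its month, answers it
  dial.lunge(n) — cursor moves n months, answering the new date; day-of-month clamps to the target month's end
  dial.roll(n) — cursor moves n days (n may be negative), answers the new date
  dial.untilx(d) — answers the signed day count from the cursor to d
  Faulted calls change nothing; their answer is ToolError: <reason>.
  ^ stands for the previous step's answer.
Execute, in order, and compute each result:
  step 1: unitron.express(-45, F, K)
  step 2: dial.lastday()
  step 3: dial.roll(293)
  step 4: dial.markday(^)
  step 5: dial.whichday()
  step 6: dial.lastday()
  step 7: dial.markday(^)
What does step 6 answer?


$ unitron.express v='-45' u_from='F' u_to='K'
:: 41467/180
$ dial.lastday
:: 2241-04-30
$ dial.roll n='293'
:: 2242-02-17
$ dial.markday d='^'
:: 2242-02-17
$ dial.whichday
:: Thursday
$ dial.lastday
:: 2242-02-28
$ dial.markday d='^'
:: 2242-02-28

Answer: 2242-02-28


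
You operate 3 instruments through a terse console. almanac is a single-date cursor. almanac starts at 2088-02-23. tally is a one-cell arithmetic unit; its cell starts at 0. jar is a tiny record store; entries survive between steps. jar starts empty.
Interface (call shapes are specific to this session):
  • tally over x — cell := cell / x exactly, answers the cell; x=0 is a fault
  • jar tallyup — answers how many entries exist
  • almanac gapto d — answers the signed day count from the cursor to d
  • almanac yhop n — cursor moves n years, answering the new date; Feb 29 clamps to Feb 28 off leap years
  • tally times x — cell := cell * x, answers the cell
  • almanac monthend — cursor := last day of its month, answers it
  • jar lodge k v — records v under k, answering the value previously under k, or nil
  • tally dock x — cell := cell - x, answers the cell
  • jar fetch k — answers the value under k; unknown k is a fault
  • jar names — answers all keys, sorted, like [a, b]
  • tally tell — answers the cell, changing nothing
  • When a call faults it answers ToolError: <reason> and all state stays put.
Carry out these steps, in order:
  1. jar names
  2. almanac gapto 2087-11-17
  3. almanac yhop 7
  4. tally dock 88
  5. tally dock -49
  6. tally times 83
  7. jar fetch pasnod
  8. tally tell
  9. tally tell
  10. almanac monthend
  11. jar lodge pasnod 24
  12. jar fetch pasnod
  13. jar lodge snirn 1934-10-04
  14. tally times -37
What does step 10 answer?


Using jar names, and see [].
Then almanac gapto(d→2087-11-17), → -98.
Now I run almanac yhop(n→7), — result: 2095-02-23.
I try tally dock(x→88), yielding -88.
Now I run tally dock(x→-49), giving -39.
Next I call tally times(x→83), and see -3237.
Invoking jar fetch(k→pasnod), giving ToolError: no such key pasnod.
Next I call tally tell(), and see -3237.
I use tally tell, — result: -3237.
I call almanac monthend, → 2095-02-28.
Using jar lodge(k→pasnod, v→24), and see nil.
I try jar fetch(k→pasnod), — result: 24.
Next I call jar lodge(k→snirn, v→1934-10-04), which returns nil.
Calling tally times(x→-37), and observe 119769.

Answer: 2095-02-28


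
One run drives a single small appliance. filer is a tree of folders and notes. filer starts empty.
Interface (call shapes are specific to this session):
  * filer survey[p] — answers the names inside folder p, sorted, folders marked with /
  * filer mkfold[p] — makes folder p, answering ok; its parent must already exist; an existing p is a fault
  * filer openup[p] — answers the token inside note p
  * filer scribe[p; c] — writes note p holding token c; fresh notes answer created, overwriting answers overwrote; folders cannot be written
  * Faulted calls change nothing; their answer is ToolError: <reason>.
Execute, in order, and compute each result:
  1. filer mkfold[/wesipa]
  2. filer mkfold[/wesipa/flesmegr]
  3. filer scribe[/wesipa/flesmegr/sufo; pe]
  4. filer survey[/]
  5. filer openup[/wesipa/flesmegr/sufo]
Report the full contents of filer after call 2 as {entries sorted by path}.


Answer: {wesipa/, wesipa/flesmegr/}

Derivation:
% filer mkfold(p: /wesipa) ~> ok
% filer mkfold(p: /wesipa/flesmegr) ~> ok
% filer scribe(p: /wesipa/flesmegr/sufo, c: pe) ~> created
% filer survey(p: /) ~> [wesipa/]
% filer openup(p: /wesipa/flesmegr/sufo) ~> pe


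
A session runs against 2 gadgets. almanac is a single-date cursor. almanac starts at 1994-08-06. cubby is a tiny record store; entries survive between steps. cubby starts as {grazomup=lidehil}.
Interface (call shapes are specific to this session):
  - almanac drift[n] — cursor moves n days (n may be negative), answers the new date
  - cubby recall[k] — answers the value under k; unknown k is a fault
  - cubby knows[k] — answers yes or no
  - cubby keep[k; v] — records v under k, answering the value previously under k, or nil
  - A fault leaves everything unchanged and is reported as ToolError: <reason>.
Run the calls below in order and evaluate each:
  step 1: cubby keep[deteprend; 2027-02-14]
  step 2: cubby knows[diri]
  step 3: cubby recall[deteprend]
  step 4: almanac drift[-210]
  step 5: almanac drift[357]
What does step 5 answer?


Answer: 1994-12-31

Derivation:
$ cubby keep deteprend 2027-02-14
[out] nil
$ cubby knows diri
[out] no
$ cubby recall deteprend
[out] 2027-02-14
$ almanac drift -210
[out] 1994-01-08
$ almanac drift 357
[out] 1994-12-31


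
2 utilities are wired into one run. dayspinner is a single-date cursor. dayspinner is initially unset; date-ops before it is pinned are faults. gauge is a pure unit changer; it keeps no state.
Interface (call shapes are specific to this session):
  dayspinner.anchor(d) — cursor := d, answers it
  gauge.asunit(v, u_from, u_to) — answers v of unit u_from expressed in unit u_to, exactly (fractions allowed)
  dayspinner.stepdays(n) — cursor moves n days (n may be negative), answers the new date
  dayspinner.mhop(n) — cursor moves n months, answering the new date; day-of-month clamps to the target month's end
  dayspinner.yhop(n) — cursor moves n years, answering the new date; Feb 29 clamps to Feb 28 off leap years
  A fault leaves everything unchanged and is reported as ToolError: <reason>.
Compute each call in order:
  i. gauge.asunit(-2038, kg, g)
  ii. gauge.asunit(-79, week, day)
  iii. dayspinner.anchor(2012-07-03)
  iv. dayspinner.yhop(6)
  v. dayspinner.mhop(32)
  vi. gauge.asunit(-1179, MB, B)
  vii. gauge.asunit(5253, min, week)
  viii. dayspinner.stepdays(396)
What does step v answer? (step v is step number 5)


Answer: 2021-03-03

Derivation:
! 1. gauge.asunit(v: -2038, u_from: kg, u_to: g) : -2038000
! 2. gauge.asunit(v: -79, u_from: week, u_to: day) : -553
! 3. dayspinner.anchor(d: 2012-07-03) : 2012-07-03
! 4. dayspinner.yhop(n: 6) : 2018-07-03
! 5. dayspinner.mhop(n: 32) : 2021-03-03
! 6. gauge.asunit(v: -1179, u_from: MB, u_to: B) : -1179000000
! 7. gauge.asunit(v: 5253, u_from: min, u_to: week) : 1751/3360
! 8. dayspinner.stepdays(n: 396) : 2022-04-03


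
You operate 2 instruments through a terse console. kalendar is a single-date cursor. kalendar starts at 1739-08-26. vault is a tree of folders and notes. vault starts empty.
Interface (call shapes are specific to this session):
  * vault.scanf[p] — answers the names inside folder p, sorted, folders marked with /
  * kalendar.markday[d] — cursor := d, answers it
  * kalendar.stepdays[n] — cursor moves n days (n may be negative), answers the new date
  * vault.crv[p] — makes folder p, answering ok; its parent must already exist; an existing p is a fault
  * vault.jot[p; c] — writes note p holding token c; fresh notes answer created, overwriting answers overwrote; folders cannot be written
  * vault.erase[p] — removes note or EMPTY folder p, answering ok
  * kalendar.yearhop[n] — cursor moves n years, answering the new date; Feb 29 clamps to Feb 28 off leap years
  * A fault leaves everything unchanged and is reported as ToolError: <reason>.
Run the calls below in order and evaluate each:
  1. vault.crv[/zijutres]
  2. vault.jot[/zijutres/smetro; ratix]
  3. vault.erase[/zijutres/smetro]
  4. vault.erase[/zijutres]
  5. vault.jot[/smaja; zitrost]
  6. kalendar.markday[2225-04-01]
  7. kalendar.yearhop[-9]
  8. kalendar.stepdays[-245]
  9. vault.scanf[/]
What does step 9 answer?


Answer: [smaja]

Derivation:
! 1. vault.crv(p=/zijutres) -> ok
! 2. vault.jot(p=/zijutres/smetro, c=ratix) -> created
! 3. vault.erase(p=/zijutres/smetro) -> ok
! 4. vault.erase(p=/zijutres) -> ok
! 5. vault.jot(p=/smaja, c=zitrost) -> created
! 6. kalendar.markday(d=2225-04-01) -> 2225-04-01
! 7. kalendar.yearhop(n=-9) -> 2216-04-01
! 8. kalendar.stepdays(n=-245) -> 2215-07-31
! 9. vault.scanf(p=/) -> [smaja]


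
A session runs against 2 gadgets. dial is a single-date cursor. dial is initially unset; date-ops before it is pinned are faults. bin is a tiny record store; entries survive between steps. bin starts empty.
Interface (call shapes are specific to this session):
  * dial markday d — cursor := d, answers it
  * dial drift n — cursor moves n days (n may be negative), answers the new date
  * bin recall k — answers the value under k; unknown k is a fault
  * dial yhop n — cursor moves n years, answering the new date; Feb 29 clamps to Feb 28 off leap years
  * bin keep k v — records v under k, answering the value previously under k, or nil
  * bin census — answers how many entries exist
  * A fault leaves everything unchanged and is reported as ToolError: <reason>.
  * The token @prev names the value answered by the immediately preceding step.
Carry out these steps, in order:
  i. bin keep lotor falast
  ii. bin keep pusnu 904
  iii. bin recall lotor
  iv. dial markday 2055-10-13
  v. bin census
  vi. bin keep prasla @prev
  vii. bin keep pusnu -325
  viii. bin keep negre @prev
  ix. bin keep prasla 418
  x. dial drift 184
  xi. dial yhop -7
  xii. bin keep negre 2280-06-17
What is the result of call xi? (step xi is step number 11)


Answer: 2049-04-14

Derivation:
==> bin keep(k='lotor', v='falast')
<== nil
==> bin keep(k='pusnu', v='904')
<== nil
==> bin recall(k='lotor')
<== falast
==> dial markday(d='2055-10-13')
<== 2055-10-13
==> bin census()
<== 2
==> bin keep(k='prasla', v='@prev')
<== nil
==> bin keep(k='pusnu', v='-325')
<== 904
==> bin keep(k='negre', v='@prev')
<== nil
==> bin keep(k='prasla', v='418')
<== 2
==> dial drift(n='184')
<== 2056-04-14
==> dial yhop(n='-7')
<== 2049-04-14
==> bin keep(k='negre', v='2280-06-17')
<== 904


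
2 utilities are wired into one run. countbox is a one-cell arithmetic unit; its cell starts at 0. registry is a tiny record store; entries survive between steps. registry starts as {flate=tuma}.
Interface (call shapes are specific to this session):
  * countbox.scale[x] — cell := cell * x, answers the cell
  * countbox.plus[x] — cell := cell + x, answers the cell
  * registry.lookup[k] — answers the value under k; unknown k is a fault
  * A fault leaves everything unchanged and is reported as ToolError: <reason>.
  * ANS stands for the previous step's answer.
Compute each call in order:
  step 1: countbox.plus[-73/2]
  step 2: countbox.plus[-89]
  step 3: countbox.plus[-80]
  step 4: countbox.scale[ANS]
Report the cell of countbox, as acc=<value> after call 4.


Answer: acc=168921/4

Derivation:
Using plus using x→-73/2, and see -73/2.
I run plus using x→-89, and get -251/2.
I invoke plus using x→-80, and observe -411/2.
I invoke scale using x→ANS, — result: 168921/4.


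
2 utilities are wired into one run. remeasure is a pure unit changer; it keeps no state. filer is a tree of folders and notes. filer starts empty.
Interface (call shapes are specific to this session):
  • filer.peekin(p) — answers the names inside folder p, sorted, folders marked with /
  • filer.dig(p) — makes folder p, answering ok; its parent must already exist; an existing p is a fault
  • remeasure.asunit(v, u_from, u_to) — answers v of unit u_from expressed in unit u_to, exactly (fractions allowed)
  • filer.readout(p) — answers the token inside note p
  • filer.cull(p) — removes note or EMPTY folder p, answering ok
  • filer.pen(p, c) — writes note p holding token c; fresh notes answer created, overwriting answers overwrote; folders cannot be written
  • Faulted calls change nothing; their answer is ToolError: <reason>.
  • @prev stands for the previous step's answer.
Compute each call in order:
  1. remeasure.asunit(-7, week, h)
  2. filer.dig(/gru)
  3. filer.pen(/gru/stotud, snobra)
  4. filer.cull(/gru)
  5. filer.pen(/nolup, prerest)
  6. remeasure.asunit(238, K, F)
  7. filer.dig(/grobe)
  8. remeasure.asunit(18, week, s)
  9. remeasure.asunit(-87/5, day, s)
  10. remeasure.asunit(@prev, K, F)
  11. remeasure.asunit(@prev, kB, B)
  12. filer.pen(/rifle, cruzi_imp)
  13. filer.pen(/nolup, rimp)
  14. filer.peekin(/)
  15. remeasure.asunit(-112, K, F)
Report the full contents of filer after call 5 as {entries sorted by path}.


Answer: {gru/, gru/stotud=snobra, nolup=prerest}

Derivation:
Act: remeasure.asunit[v: -7; u_from: week; u_to: h]
Obs: -1176
Act: filer.dig[p: /gru]
Obs: ok
Act: filer.pen[p: /gru/stotud; c: snobra]
Obs: created
Act: filer.cull[p: /gru]
Obs: ToolError: not empty
Act: filer.pen[p: /nolup; c: prerest]
Obs: created
Act: remeasure.asunit[v: 238; u_from: K; u_to: F]
Obs: -3127/100
Act: filer.dig[p: /grobe]
Obs: ok
Act: remeasure.asunit[v: 18; u_from: week; u_to: s]
Obs: 10886400
Act: remeasure.asunit[v: -87/5; u_from: day; u_to: s]
Obs: -1503360
Act: remeasure.asunit[v: @prev; u_from: K; u_to: F]
Obs: -270650767/100
Act: remeasure.asunit[v: @prev; u_from: kB; u_to: B]
Obs: -2706507670
Act: filer.pen[p: /rifle; c: cruzi_imp]
Obs: created
Act: filer.pen[p: /nolup; c: rimp]
Obs: overwrote
Act: filer.peekin[p: /]
Obs: [grobe/, gru/, nolup, rifle]
Act: remeasure.asunit[v: -112; u_from: K; u_to: F]
Obs: -66127/100


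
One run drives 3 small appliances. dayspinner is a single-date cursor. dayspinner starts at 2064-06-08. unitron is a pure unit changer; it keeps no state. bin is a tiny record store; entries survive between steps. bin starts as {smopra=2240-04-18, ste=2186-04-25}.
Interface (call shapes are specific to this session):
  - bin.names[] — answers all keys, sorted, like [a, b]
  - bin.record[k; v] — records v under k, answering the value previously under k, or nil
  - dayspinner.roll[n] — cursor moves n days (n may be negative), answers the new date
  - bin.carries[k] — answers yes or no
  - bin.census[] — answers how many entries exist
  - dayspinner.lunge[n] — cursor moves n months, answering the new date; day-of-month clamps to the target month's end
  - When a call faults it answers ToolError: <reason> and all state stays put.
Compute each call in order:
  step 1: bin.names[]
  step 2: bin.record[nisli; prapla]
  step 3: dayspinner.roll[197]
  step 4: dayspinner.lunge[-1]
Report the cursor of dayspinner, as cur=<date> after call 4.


Now I run bin.names, yielding [smopra, ste].
Calling bin.record(k=nisli, v=prapla), — result: nil.
Next I call dayspinner.roll(n=197), and see 2064-12-22.
Using dayspinner.lunge(n=-1), — result: 2064-11-22.

Answer: cur=2064-11-22


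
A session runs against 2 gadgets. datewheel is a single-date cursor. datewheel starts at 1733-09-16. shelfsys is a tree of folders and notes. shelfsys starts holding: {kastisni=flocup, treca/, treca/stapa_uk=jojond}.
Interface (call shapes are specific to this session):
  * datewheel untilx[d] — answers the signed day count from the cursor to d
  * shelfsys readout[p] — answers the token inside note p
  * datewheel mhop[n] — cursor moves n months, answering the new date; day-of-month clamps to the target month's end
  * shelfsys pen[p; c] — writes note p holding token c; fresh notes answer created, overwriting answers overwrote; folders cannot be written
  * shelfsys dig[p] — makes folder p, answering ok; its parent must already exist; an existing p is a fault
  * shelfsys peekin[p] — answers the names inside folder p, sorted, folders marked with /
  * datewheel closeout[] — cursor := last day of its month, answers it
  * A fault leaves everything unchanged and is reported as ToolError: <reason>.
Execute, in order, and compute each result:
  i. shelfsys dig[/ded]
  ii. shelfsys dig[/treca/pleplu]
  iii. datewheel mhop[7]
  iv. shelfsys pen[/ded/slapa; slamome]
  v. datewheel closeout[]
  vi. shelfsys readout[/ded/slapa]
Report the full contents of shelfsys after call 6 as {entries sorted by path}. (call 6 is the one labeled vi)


Answer: {ded/, ded/slapa=slamome, kastisni=flocup, treca/, treca/pleplu/, treca/stapa_uk=jojond}

Derivation:
Step: shelfsys dig[p='/ded']
Result: ok
Step: shelfsys dig[p='/treca/pleplu']
Result: ok
Step: datewheel mhop[n='7']
Result: 1734-04-16
Step: shelfsys pen[p='/ded/slapa'; c='slamome']
Result: created
Step: datewheel closeout[]
Result: 1734-04-30
Step: shelfsys readout[p='/ded/slapa']
Result: slamome


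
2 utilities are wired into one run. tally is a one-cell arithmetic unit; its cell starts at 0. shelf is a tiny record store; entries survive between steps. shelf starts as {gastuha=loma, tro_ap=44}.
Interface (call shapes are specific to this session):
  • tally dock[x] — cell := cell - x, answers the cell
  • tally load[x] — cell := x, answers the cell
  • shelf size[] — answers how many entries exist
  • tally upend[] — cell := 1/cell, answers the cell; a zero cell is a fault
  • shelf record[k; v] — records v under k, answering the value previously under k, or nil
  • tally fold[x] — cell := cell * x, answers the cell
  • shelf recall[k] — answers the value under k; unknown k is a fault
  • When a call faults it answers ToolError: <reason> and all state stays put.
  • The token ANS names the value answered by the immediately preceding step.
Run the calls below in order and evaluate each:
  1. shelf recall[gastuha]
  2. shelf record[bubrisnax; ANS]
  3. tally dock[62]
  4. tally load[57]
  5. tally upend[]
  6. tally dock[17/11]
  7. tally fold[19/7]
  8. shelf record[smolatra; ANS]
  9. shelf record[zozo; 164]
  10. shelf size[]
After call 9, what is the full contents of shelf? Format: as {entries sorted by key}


Answer: {bubrisnax=loma, gastuha=loma, smolatra=-958/231, tro_ap=44, zozo=164}

Derivation:
Act: shelf recall[gastuha]
Obs: loma
Act: shelf record[bubrisnax; ANS]
Obs: nil
Act: tally dock[62]
Obs: -62
Act: tally load[57]
Obs: 57
Act: tally upend[]
Obs: 1/57
Act: tally dock[17/11]
Obs: -958/627
Act: tally fold[19/7]
Obs: -958/231
Act: shelf record[smolatra; ANS]
Obs: nil
Act: shelf record[zozo; 164]
Obs: nil
Act: shelf size[]
Obs: 5


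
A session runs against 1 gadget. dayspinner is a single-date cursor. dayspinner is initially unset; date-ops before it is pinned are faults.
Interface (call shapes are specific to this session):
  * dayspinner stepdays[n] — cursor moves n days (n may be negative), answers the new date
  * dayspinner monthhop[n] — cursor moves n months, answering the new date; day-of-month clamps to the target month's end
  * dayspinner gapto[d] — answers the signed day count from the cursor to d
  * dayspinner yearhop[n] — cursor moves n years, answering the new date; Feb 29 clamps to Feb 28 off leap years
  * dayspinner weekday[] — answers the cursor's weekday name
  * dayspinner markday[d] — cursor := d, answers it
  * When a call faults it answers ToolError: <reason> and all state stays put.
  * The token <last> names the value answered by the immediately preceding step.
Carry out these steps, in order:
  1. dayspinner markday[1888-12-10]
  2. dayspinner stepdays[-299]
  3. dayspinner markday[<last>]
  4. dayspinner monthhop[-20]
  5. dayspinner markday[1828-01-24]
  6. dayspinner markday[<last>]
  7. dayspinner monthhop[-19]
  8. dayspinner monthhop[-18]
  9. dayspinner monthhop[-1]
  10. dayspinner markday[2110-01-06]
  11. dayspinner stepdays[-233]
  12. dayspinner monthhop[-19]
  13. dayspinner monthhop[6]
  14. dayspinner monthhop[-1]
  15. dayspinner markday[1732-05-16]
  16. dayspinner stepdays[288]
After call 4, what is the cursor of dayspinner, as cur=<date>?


-- dayspinner markday(1888-12-10) ~> 1888-12-10
-- dayspinner stepdays(-299) ~> 1888-02-15
-- dayspinner markday(<last>) ~> 1888-02-15
-- dayspinner monthhop(-20) ~> 1886-06-15
-- dayspinner markday(1828-01-24) ~> 1828-01-24
-- dayspinner markday(<last>) ~> 1828-01-24
-- dayspinner monthhop(-19) ~> 1826-06-24
-- dayspinner monthhop(-18) ~> 1824-12-24
-- dayspinner monthhop(-1) ~> 1824-11-24
-- dayspinner markday(2110-01-06) ~> 2110-01-06
-- dayspinner stepdays(-233) ~> 2109-05-18
-- dayspinner monthhop(-19) ~> 2107-10-18
-- dayspinner monthhop(6) ~> 2108-04-18
-- dayspinner monthhop(-1) ~> 2108-03-18
-- dayspinner markday(1732-05-16) ~> 1732-05-16
-- dayspinner stepdays(288) ~> 1733-02-28

Answer: cur=1886-06-15


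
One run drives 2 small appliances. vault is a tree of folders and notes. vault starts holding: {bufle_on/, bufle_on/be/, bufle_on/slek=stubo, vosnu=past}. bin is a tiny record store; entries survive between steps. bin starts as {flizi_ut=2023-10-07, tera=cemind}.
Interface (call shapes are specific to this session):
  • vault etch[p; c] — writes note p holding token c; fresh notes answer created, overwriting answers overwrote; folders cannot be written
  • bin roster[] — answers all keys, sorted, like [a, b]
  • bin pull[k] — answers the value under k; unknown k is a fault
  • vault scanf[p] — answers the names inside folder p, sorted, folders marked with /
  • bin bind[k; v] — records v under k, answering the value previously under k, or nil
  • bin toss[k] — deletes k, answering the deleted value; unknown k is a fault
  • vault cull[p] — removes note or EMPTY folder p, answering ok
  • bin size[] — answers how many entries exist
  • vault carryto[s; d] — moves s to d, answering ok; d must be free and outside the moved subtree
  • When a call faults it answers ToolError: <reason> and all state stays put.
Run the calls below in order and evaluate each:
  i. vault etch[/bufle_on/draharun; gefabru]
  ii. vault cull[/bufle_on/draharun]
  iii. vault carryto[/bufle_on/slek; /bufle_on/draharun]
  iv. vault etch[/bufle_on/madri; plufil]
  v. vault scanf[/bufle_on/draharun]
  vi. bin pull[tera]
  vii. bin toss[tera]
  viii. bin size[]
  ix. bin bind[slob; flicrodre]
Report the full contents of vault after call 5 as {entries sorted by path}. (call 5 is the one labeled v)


I use vault etch with p: /bufle_on/draharun, c: gefabru, giving created.
Using vault cull with p: /bufle_on/draharun, giving ok.
I call vault carryto with s: /bufle_on/slek, d: /bufle_on/draharun, giving ok.
I run vault etch with p: /bufle_on/madri, c: plufil, and get created.
I run vault scanf with p: /bufle_on/draharun, and observe ToolError: not a directory.
Then bin pull with k: tera, yielding cemind.
Then bin toss with k: tera: cemind.
Using bin size, — result: 1.
Then bin bind with k: slob, v: flicrodre, — result: nil.

Answer: {bufle_on/, bufle_on/be/, bufle_on/draharun=stubo, bufle_on/madri=plufil, vosnu=past}


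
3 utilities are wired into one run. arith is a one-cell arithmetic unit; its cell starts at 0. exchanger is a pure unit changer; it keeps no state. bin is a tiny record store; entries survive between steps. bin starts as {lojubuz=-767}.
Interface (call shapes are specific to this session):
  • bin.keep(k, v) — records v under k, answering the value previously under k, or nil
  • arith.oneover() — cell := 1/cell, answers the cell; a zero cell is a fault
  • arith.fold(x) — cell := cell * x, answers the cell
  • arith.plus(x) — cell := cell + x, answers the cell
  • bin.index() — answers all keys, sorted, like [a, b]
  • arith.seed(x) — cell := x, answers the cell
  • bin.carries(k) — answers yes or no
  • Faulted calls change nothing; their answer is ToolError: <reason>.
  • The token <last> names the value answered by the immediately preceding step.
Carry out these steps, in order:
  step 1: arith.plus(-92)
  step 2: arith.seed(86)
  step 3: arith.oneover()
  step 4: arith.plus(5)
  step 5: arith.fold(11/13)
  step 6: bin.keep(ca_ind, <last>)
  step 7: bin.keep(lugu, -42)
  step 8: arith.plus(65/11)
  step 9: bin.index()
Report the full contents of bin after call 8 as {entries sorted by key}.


Do: arith.plus[x=-92]
See: -92
Do: arith.seed[x=86]
See: 86
Do: arith.oneover[]
See: 1/86
Do: arith.plus[x=5]
See: 431/86
Do: arith.fold[x=11/13]
See: 4741/1118
Do: bin.keep[k=ca_ind; v=<last>]
See: nil
Do: bin.keep[k=lugu; v=-42]
See: nil
Do: arith.plus[x=65/11]
See: 124821/12298
Do: bin.index[]
See: [ca_ind, lojubuz, lugu]

Answer: {ca_ind=4741/1118, lojubuz=-767, lugu=-42}


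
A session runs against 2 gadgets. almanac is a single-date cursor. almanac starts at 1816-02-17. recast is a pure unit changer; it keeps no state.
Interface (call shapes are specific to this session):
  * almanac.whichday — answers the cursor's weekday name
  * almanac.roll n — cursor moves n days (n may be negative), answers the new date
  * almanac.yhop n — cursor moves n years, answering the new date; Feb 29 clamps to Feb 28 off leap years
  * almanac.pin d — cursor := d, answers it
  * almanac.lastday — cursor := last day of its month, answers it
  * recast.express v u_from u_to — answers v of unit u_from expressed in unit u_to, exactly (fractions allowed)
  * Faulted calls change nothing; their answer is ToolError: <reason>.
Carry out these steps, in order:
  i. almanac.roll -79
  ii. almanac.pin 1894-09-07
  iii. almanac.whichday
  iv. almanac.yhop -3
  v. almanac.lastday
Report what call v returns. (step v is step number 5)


Step: almanac.roll[n=-79]
Result: 1815-11-30
Step: almanac.pin[d=1894-09-07]
Result: 1894-09-07
Step: almanac.whichday[]
Result: Friday
Step: almanac.yhop[n=-3]
Result: 1891-09-07
Step: almanac.lastday[]
Result: 1891-09-30

Answer: 1891-09-30


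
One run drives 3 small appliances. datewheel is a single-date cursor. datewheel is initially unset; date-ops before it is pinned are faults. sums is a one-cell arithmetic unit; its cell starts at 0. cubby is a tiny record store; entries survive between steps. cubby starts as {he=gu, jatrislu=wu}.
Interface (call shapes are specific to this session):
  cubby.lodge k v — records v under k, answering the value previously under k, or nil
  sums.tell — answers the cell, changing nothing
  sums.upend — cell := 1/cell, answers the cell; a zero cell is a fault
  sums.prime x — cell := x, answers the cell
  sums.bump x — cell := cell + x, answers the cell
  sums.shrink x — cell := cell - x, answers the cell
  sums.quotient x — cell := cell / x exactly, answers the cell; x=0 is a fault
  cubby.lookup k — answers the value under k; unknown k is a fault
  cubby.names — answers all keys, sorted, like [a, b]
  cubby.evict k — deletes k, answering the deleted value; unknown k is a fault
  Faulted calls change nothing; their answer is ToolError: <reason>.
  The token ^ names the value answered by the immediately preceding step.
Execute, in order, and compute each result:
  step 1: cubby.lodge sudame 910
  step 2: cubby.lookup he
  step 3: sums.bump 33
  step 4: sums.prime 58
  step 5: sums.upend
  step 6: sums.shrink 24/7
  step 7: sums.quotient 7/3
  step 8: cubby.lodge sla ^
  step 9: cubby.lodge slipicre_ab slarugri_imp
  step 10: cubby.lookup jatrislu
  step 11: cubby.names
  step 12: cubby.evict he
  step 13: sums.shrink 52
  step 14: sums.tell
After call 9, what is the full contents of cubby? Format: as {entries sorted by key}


;; cubby.lodge(k→sudame, v→910) => nil
;; cubby.lookup(k→he) => gu
;; sums.bump(x→33) => 33
;; sums.prime(x→58) => 58
;; sums.upend() => 1/58
;; sums.shrink(x→24/7) => -1385/406
;; sums.quotient(x→7/3) => -4155/2842
;; cubby.lodge(k→sla, v→^) => nil
;; cubby.lodge(k→slipicre_ab, v→slarugri_imp) => nil
;; cubby.lookup(k→jatrislu) => wu
;; cubby.names() => [he, jatrislu, sla, slipicre_ab, sudame]
;; cubby.evict(k→he) => gu
;; sums.shrink(x→52) => -151939/2842
;; sums.tell() => -151939/2842

Answer: {he=gu, jatrislu=wu, sla=-4155/2842, slipicre_ab=slarugri_imp, sudame=910}


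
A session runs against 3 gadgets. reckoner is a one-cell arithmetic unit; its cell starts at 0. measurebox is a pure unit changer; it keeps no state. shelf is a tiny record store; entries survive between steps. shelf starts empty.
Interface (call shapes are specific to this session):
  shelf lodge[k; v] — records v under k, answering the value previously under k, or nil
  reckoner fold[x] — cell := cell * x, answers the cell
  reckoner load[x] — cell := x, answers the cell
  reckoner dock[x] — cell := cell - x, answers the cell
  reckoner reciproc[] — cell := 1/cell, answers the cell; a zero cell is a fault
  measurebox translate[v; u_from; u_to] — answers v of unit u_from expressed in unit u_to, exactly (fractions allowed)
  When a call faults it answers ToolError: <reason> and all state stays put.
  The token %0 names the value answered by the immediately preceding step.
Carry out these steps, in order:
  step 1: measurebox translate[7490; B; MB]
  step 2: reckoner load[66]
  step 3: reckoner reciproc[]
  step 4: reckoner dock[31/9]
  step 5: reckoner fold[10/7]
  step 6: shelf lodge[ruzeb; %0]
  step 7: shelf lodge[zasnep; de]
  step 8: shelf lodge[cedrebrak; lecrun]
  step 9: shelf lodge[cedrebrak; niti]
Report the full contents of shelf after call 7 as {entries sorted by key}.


Answer: {ruzeb=-485/99, zasnep=de}

Derivation:
>> measurebox translate(v='7490', u_from='B', u_to='MB')
<< 749/100000
>> reckoner load(x='66')
<< 66
>> reckoner reciproc()
<< 1/66
>> reckoner dock(x='31/9')
<< -679/198
>> reckoner fold(x='10/7')
<< -485/99
>> shelf lodge(k='ruzeb', v='%0')
<< nil
>> shelf lodge(k='zasnep', v='de')
<< nil
>> shelf lodge(k='cedrebrak', v='lecrun')
<< nil
>> shelf lodge(k='cedrebrak', v='niti')
<< lecrun


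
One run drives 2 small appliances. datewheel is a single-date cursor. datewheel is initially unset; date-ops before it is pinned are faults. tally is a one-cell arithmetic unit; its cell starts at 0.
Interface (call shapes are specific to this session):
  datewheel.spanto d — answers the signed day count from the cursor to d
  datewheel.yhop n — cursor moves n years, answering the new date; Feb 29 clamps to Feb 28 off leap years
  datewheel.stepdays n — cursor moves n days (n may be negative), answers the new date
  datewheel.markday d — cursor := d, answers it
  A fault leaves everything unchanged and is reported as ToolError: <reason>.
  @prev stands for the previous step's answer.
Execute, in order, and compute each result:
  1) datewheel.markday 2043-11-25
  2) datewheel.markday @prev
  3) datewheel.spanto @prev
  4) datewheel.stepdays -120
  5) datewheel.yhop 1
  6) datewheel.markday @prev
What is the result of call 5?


Answer: 2044-07-28

Derivation:
·→ markday(d=2043-11-25)
·← 2043-11-25
·→ markday(d=@prev)
·← 2043-11-25
·→ spanto(d=@prev)
·← 0
·→ stepdays(n=-120)
·← 2043-07-28
·→ yhop(n=1)
·← 2044-07-28
·→ markday(d=@prev)
·← 2044-07-28


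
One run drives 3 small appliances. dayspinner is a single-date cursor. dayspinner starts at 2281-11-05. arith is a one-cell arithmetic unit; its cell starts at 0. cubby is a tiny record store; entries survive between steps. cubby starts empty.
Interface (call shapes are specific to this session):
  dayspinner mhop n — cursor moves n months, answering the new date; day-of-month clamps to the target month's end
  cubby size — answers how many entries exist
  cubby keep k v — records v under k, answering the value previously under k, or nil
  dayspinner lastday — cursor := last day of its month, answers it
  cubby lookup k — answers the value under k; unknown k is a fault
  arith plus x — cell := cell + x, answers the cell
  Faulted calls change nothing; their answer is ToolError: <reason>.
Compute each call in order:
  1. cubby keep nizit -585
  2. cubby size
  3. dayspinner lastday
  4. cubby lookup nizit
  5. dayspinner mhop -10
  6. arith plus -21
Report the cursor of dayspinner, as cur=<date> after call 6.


Act: cubby keep[nizit; -585]
Obs: nil
Act: cubby size[]
Obs: 1
Act: dayspinner lastday[]
Obs: 2281-11-30
Act: cubby lookup[nizit]
Obs: -585
Act: dayspinner mhop[-10]
Obs: 2281-01-30
Act: arith plus[-21]
Obs: -21

Answer: cur=2281-01-30


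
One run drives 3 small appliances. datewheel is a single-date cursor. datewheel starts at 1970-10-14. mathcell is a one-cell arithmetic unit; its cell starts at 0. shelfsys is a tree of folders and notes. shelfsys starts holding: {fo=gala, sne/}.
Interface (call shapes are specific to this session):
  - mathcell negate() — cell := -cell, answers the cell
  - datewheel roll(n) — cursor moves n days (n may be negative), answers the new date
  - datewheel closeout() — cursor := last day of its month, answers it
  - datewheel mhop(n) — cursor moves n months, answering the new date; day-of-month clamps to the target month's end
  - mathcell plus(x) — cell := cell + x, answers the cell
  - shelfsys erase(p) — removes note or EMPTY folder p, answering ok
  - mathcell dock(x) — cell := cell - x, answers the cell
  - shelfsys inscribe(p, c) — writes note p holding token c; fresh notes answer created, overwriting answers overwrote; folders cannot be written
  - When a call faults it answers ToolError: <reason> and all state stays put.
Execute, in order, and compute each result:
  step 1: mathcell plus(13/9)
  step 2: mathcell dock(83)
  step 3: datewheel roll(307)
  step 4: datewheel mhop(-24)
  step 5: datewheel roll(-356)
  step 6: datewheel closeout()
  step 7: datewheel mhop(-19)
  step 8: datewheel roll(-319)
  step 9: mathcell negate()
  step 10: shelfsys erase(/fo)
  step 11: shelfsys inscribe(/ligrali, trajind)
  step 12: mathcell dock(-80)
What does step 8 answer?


==> mathcell plus(13/9)
<== 13/9
==> mathcell dock(83)
<== -734/9
==> datewheel roll(307)
<== 1971-08-17
==> datewheel mhop(-24)
<== 1969-08-17
==> datewheel roll(-356)
<== 1968-08-26
==> datewheel closeout()
<== 1968-08-31
==> datewheel mhop(-19)
<== 1967-01-31
==> datewheel roll(-319)
<== 1966-03-18
==> mathcell negate()
<== 734/9
==> shelfsys erase(/fo)
<== ok
==> shelfsys inscribe(/ligrali, trajind)
<== created
==> mathcell dock(-80)
<== 1454/9

Answer: 1966-03-18


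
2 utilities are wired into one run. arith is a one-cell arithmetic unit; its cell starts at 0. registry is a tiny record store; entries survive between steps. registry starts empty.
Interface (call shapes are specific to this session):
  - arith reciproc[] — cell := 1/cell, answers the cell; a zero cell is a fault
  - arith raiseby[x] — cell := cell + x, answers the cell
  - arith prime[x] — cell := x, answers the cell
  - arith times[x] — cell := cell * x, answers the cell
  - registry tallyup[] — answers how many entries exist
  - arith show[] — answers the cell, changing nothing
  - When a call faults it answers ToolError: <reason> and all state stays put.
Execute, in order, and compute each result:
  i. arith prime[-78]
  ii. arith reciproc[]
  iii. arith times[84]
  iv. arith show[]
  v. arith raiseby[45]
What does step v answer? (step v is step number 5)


CALL arith prime[x: -78]
RET  -78
CALL arith reciproc[]
RET  -1/78
CALL arith times[x: 84]
RET  -14/13
CALL arith show[]
RET  -14/13
CALL arith raiseby[x: 45]
RET  571/13

Answer: 571/13


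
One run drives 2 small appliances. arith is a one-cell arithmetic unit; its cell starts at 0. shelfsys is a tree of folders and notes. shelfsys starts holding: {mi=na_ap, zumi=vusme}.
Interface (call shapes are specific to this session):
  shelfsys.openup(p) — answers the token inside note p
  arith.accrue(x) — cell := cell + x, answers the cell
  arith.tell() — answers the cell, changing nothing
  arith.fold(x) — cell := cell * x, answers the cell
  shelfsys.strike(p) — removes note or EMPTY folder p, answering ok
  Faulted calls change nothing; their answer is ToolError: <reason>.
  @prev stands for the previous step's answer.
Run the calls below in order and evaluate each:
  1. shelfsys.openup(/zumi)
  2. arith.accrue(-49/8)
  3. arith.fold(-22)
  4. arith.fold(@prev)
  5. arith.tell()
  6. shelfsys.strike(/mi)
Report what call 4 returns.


Answer: 290521/16

Derivation:
;; 1. openup(p: /zumi) -> vusme
;; 2. accrue(x: -49/8) -> -49/8
;; 3. fold(x: -22) -> 539/4
;; 4. fold(x: @prev) -> 290521/16
;; 5. tell() -> 290521/16
;; 6. strike(p: /mi) -> ok


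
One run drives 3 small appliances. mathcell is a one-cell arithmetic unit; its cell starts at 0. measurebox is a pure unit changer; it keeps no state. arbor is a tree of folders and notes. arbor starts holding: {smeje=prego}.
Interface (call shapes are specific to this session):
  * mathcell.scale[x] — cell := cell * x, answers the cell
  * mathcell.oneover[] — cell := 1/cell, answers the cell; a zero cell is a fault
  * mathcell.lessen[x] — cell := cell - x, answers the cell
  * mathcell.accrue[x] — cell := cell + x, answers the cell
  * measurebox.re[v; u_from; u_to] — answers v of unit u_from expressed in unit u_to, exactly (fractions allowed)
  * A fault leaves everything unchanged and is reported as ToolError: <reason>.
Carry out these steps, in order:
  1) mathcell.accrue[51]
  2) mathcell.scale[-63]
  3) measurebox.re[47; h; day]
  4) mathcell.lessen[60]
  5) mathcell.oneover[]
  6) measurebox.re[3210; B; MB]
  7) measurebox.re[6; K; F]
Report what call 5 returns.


Answer: -1/3273

Derivation:
! mathcell.accrue(x→51) : 51
! mathcell.scale(x→-63) : -3213
! measurebox.re(v→47, u_from→h, u_to→day) : 47/24
! mathcell.lessen(x→60) : -3273
! mathcell.oneover() : -1/3273
! measurebox.re(v→3210, u_from→B, u_to→MB) : 321/100000
! measurebox.re(v→6, u_from→K, u_to→F) : -44887/100


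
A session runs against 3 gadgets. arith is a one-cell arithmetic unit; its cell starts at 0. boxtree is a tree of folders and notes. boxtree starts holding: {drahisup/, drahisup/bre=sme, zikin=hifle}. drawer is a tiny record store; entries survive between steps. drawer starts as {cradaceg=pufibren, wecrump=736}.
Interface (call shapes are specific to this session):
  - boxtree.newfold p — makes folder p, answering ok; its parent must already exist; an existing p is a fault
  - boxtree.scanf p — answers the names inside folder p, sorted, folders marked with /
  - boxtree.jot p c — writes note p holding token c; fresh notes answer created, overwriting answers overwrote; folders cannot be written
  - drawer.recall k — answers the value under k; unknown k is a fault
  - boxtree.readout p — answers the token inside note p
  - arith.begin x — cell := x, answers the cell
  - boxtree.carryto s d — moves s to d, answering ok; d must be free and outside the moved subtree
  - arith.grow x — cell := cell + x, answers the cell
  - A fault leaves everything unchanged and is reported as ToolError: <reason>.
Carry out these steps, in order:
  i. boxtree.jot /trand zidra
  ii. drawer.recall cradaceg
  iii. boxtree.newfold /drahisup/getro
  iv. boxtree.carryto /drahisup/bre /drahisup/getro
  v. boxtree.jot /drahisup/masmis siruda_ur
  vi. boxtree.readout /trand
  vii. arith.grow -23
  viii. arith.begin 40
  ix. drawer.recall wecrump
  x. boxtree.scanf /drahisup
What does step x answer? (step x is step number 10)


Invoking boxtree.jot on /trand, zidra, — result: created.
Then drawer.recall on cradaceg, and observe pufibren.
I invoke boxtree.newfold on /drahisup/getro, → ok.
I try boxtree.carryto on /drahisup/bre, /drahisup/getro, yielding ToolError: exists.
Calling boxtree.jot on /drahisup/masmis, siruda_ur, and get created.
Using boxtree.readout on /trand, which returns zidra.
Next I call arith.grow on -23, yielding -23.
I use arith.begin on 40, and see 40.
Now I run drawer.recall on wecrump, and get 736.
Invoking boxtree.scanf on /drahisup, and see [bre, getro/, masmis].

Answer: [bre, getro/, masmis]
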